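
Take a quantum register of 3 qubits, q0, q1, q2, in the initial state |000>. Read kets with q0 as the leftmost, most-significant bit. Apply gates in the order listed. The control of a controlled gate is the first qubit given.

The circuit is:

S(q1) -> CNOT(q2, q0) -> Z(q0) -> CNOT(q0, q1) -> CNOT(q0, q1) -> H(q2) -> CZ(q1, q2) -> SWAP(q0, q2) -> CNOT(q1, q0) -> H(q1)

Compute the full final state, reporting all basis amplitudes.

After the circuit, the state carries amplitude 1/2 on |000>, 0 on |001>, 1/2 on |010>, 0 on |011>, 1/2 on |100>, 0 on |101>, 1/2 on |110>, 0 on |111>.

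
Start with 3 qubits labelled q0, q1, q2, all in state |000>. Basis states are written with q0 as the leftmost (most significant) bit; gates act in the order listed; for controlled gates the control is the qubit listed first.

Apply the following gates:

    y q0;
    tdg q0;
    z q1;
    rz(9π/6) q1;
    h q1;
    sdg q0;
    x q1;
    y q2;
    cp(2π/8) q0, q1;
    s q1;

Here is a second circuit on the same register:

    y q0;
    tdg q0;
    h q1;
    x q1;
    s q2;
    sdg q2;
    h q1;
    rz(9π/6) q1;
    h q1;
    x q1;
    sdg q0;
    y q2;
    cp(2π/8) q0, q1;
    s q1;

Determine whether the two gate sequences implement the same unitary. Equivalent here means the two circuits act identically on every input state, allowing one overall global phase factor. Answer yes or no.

Yes, they are equivalent — the unitaries differ by at most a global phase.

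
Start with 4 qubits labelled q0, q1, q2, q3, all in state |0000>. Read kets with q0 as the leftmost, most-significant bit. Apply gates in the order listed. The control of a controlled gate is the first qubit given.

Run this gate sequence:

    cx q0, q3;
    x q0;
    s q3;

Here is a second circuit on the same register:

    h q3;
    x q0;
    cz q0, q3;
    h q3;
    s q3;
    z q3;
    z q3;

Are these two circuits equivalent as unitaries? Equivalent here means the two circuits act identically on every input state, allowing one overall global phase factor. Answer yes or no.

No: there is an input state on which the two circuits produce genuinely different outputs (not merely differing by a phase).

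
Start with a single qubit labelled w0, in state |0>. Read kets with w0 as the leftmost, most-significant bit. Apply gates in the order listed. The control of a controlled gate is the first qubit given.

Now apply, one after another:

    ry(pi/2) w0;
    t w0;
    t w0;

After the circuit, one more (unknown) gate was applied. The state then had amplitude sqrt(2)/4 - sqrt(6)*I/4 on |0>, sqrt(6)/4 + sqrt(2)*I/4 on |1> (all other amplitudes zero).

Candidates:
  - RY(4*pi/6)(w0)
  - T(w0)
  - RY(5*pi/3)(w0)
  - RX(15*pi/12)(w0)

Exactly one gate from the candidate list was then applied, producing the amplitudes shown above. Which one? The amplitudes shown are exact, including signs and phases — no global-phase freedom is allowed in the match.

The unique candidate consistent with the amplitudes is RY(4*pi/6)(w0).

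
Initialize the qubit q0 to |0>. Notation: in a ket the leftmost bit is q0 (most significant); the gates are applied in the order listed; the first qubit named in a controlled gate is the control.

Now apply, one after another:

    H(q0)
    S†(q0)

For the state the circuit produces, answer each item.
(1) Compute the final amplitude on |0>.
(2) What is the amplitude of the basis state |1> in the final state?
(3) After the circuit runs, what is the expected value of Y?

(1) The amplitude on |0> is sqrt(2)/2.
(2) |1> carries amplitude -sqrt(2)*I/2 in the final state.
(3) The observable Y averages to -1.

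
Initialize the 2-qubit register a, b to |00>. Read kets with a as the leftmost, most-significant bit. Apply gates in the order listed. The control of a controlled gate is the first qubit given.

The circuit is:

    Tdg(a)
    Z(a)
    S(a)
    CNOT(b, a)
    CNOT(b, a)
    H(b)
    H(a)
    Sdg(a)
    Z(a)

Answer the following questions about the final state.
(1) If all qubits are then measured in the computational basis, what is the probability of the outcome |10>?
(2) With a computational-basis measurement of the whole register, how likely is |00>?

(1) The probability of measuring |10> is 1/4. Key observation: gates 4-5 undo each other exactly, leaving only the rest of the circuit to track.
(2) A full measurement returns |00> with probability 1/4.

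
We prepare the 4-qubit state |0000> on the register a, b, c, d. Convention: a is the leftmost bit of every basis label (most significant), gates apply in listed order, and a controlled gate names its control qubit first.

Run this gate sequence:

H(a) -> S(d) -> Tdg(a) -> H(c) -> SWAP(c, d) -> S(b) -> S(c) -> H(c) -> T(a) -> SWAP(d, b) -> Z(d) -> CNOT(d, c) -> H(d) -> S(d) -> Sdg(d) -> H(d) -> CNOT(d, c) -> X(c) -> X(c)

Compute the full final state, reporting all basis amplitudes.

After the circuit, the state carries amplitude sqrt(2)/4 on |0000>, 0 on |0001>, sqrt(2)/4 on |0010>, 0 on |0011>, sqrt(2)/4 on |0100>, 0 on |0101>, sqrt(2)/4 on |0110>, 0 on |0111>, sqrt(2)/4 on |1000>, 0 on |1001>, sqrt(2)/4 on |1010>, 0 on |1011>, sqrt(2)/4 on |1100>, 0 on |1101>, sqrt(2)/4 on |1110>, 0 on |1111>. Key observation: steps 12-17 multiply out to the identity, so the circuit reduces to the remaining gates.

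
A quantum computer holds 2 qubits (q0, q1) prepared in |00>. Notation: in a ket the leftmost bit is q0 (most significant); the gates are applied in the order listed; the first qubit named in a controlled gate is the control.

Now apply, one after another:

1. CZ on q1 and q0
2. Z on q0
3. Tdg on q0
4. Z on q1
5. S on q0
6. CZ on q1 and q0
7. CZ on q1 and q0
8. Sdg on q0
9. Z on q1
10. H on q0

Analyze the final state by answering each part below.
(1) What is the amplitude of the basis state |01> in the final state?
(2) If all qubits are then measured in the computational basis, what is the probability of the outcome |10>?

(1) The final state's coefficient on |01> equals 0. Key observation: steps 4-9 multiply out to the identity, so the circuit reduces to the remaining gates.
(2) The probability of measuring |10> is 1/2.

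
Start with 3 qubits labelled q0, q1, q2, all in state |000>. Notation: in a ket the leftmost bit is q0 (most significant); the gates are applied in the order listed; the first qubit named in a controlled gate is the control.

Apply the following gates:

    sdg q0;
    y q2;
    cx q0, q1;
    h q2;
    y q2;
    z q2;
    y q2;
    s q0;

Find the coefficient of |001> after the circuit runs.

|001> carries amplitude -sqrt(2)*I/2 in the final state.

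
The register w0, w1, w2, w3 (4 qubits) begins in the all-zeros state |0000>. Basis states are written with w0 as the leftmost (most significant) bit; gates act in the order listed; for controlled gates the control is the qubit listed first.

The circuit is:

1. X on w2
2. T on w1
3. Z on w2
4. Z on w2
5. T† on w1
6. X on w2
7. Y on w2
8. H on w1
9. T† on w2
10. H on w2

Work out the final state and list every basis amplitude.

The resulting statevector has amplitude exp(I*pi/4)/2 on |0000>, -exp(I*pi/4)/2 on |0010>, exp(I*pi/4)/2 on |0100>, -exp(I*pi/4)/2 on |0110>, and 0 on every other basis state.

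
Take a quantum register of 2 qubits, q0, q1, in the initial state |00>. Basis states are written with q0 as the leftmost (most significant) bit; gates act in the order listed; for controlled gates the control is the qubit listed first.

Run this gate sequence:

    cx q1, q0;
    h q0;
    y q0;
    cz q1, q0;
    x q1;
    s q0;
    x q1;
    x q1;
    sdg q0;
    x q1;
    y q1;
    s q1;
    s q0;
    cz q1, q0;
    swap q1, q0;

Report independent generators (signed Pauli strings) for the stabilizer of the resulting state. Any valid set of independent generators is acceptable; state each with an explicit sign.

The stabilizer group can be generated by +IY, -ZI, among other valid generating sets. Key observation: the block from step 5 through step 10 cancels to the identity and can be dropped.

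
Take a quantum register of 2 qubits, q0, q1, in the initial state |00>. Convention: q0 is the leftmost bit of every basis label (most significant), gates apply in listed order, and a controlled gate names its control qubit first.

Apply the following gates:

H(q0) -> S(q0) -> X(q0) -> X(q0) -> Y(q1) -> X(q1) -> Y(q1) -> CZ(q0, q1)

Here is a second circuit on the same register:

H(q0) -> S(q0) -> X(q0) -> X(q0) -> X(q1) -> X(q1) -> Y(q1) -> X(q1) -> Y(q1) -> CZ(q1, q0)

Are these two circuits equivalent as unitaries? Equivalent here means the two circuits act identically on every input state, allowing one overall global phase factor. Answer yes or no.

Yes: on every input state the two circuits agree up to one overall phase factor.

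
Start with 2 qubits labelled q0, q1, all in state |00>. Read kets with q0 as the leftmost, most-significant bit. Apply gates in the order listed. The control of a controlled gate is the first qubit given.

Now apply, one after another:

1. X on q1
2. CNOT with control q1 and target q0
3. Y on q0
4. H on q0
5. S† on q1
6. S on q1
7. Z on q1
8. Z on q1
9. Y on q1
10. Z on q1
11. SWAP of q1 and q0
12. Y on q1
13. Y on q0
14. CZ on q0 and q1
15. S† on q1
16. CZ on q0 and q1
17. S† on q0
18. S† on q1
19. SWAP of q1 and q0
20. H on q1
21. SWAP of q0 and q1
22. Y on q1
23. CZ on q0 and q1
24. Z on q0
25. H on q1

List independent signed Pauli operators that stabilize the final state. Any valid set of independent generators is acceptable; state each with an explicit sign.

The stabilizer group can be generated by +XX, -ZZ, among other valid generating sets.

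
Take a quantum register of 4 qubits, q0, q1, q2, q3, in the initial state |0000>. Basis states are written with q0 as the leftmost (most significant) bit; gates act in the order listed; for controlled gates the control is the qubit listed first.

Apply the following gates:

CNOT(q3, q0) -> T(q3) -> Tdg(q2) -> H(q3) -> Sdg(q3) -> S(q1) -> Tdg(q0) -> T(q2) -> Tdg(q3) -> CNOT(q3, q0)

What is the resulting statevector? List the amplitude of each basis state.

The final amplitudes are sqrt(2)/2 on |0000>, -sqrt(2)*exp(I*pi/4)/2 on |1001>, and 0 on every other basis state.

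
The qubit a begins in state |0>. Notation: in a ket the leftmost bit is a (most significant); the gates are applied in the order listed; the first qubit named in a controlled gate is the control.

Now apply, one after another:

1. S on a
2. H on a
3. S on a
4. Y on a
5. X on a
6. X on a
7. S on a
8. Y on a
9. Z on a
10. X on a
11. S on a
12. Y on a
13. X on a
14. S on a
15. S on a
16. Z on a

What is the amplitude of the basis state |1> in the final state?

The final state's coefficient on |1> equals sqrt(2)*I/2.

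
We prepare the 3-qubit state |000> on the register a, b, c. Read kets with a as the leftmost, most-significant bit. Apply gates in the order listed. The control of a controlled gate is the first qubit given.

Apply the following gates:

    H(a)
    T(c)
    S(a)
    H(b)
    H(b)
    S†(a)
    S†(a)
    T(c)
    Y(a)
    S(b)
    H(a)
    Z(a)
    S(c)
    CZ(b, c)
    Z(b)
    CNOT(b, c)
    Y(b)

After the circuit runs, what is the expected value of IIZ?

The expectation value of IIZ is 1. Key observation: the block from step 3 through step 6 cancels to the identity and can be dropped.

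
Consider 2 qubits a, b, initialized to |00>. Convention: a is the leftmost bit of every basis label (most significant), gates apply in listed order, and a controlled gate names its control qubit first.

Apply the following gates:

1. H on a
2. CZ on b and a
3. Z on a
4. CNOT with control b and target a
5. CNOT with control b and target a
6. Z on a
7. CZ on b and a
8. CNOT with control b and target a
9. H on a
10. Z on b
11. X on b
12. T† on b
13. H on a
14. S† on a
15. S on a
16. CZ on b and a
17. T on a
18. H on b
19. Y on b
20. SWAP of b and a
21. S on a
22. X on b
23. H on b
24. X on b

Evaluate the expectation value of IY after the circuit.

The expectation value of IY is sqrt(2)/2. Key observation: gates 2-7 undo each other exactly, leaving only the rest of the circuit to track.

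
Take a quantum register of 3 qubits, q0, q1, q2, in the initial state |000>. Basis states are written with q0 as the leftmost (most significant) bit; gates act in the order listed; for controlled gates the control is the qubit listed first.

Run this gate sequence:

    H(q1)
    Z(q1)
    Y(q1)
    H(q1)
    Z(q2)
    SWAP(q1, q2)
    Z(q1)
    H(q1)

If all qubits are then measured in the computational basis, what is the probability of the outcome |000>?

A full measurement returns |000> with probability 1/2.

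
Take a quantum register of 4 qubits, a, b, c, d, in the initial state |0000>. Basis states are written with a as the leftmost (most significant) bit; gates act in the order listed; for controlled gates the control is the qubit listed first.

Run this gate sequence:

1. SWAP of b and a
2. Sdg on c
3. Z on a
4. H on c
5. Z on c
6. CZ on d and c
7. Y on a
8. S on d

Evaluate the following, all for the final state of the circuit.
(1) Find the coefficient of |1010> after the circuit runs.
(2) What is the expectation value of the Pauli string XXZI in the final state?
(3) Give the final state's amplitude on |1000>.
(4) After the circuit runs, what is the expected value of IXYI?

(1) The amplitude on |1010> is -sqrt(2)*I/2.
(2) In the final state, XXZI has expectation 0.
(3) |1000> carries amplitude sqrt(2)*I/2 in the final state.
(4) In the final state, IXYI has expectation 0.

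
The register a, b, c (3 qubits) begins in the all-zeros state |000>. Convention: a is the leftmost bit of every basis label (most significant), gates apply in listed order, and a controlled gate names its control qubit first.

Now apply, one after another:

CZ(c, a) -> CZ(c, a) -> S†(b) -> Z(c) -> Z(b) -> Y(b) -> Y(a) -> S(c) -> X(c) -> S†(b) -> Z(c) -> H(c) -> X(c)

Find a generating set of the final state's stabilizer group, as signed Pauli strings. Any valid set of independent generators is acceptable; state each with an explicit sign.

One valid set of independent stabilizer generators is -IIX, -ZII, -IZI (any independent generating set of the same group is equally correct). Key observation: steps 1-2 multiply out to the identity, so the circuit reduces to the remaining gates.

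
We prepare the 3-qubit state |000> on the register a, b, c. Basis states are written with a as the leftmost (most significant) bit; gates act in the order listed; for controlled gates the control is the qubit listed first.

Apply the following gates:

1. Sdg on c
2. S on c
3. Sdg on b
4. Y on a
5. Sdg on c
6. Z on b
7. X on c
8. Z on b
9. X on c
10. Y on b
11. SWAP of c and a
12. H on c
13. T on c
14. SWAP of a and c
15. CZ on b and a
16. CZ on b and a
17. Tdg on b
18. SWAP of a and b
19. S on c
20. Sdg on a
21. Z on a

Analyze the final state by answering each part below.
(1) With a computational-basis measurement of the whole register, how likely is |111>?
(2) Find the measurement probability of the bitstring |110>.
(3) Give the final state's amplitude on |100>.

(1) Outcome |111> occurs with probability 0. Key observation: steps 15-16 multiply out to the identity, so the circuit reduces to the remaining gates.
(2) A full measurement returns |110> with probability 1/2.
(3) The final state's coefficient on |100> equals -sqrt(2)*exp(I*pi/4)/2.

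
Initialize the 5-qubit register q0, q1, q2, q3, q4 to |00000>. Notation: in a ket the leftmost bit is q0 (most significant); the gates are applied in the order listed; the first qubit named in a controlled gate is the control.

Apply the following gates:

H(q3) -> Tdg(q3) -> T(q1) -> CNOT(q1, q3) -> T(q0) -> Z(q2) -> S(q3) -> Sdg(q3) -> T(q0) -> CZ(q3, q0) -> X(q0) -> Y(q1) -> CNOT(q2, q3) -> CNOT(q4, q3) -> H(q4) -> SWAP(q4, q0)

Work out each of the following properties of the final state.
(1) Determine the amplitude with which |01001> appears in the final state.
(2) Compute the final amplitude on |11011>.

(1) The final state's coefficient on |01001> equals I/2. Key observation: the block from step 7 through step 8 cancels to the identity and can be dropped.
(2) The amplitude on |11011> is exp(I*pi/4)/2.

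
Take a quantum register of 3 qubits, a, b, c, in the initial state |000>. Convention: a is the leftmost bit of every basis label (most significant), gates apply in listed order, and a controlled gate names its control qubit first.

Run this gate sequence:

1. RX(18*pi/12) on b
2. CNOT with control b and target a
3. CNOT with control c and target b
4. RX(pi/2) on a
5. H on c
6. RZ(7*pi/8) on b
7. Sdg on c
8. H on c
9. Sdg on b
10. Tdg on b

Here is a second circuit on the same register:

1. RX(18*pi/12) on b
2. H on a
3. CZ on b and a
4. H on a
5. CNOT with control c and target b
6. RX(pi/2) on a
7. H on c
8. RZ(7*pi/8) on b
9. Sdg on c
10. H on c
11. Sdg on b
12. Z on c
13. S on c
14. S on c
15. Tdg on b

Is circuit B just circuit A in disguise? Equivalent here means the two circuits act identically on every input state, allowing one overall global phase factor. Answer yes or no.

Yes, they are equivalent — the unitaries differ by at most a global phase.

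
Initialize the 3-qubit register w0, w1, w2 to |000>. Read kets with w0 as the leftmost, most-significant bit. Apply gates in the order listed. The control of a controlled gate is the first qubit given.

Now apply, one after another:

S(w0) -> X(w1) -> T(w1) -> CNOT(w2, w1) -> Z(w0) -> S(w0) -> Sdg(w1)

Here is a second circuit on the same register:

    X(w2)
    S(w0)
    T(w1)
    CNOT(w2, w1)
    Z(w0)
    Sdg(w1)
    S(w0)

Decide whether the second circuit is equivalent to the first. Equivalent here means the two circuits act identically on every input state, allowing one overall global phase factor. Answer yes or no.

No — the two circuits implement different unitaries, even allowing a global phase.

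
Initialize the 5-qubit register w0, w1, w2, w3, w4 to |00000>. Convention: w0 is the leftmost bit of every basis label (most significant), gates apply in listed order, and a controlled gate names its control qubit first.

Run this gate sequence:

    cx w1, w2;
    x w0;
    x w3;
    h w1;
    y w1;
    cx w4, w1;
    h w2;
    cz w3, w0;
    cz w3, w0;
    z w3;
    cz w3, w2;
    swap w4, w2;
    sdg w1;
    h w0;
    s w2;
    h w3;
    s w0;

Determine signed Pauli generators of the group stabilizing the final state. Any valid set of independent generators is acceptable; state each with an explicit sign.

The final state is stabilized by the group generated by -YIIII, +IYIII, -IIIXI, -IIIIX, +IIZII; other independent generating sets are equally valid.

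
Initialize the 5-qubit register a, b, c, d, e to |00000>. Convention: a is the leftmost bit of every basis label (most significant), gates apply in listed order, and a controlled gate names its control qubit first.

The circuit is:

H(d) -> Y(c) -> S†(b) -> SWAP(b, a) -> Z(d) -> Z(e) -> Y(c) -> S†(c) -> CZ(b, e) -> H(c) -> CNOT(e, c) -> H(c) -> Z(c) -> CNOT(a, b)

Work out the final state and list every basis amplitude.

The resulting statevector has amplitude sqrt(2)/2 on |00000>, -sqrt(2)/2 on |00010>, and 0 on every other basis state.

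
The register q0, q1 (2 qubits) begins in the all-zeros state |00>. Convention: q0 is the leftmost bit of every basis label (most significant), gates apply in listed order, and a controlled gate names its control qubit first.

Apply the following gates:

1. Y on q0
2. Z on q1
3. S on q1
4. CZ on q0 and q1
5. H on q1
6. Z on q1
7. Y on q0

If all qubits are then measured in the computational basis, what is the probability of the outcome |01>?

Outcome |01> occurs with probability 1/2.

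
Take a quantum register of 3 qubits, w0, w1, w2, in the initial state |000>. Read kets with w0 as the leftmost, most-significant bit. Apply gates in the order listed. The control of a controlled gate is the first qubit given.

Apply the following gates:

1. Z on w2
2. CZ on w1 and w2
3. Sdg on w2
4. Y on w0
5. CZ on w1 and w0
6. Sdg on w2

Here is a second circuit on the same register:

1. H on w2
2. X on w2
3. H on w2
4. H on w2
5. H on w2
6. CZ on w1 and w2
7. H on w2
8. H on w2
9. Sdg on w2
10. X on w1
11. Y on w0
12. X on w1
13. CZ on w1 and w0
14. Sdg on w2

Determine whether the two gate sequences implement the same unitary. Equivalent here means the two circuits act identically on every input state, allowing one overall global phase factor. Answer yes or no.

Yes: on every input state the two circuits agree up to one overall phase factor.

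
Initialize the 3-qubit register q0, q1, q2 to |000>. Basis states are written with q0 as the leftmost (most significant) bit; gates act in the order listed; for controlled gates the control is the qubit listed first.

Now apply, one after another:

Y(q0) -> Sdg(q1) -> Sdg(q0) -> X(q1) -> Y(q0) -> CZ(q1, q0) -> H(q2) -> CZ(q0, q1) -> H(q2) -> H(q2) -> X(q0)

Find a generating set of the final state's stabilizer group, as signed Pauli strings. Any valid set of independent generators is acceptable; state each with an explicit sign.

One valid set of independent stabilizer generators is +IIX, -ZII, -IZI (any independent generating set of the same group is equally correct).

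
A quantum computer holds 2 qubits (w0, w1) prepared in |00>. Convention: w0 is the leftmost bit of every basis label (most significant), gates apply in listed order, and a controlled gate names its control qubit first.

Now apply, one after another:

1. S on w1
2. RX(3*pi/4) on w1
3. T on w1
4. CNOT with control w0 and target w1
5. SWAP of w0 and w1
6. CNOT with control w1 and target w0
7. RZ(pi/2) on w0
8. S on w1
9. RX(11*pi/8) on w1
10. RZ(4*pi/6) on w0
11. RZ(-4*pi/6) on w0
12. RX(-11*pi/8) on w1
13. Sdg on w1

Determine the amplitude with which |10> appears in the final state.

The amplitude on |10> is sqrt(sqrt(2) + 2)/2. Key observation: steps 8-13 multiply out to the identity, so the circuit reduces to the remaining gates.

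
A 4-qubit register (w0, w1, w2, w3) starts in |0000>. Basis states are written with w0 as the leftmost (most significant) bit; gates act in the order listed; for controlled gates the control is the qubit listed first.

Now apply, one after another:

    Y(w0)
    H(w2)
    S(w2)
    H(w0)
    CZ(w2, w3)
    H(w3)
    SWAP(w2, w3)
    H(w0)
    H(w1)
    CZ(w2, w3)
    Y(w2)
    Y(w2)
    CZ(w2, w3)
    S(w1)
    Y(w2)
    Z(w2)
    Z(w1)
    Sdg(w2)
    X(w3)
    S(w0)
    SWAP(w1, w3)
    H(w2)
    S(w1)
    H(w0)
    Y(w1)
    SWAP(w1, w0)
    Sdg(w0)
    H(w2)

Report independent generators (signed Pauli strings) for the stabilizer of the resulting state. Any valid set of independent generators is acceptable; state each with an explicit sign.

The final state is stabilized by the group generated by +YIII, -IXII, -IIYI, -IIIY; other independent generating sets are equally valid.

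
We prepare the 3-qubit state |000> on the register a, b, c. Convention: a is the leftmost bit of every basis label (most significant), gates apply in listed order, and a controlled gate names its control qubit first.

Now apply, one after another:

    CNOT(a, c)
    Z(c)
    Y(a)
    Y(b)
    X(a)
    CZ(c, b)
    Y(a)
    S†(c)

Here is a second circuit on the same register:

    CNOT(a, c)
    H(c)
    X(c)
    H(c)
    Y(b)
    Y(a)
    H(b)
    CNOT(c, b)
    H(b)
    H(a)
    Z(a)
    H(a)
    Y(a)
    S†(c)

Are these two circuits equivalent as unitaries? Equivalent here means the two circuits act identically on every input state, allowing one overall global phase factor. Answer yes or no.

Yes: on every input state the two circuits agree up to one overall phase factor.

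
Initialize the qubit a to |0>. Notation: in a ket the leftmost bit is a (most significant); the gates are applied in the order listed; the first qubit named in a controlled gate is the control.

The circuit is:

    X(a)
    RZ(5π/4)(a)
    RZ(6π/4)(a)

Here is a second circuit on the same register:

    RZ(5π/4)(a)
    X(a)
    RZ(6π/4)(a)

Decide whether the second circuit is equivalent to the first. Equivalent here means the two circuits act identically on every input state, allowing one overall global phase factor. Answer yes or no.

No: there is an input state on which the two circuits produce genuinely different outputs (not merely differing by a phase).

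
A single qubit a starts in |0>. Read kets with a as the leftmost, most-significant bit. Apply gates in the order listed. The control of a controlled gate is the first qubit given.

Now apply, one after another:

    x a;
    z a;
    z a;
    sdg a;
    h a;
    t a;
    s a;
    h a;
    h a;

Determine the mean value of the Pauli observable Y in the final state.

The expectation value of Y is -sqrt(2)/2.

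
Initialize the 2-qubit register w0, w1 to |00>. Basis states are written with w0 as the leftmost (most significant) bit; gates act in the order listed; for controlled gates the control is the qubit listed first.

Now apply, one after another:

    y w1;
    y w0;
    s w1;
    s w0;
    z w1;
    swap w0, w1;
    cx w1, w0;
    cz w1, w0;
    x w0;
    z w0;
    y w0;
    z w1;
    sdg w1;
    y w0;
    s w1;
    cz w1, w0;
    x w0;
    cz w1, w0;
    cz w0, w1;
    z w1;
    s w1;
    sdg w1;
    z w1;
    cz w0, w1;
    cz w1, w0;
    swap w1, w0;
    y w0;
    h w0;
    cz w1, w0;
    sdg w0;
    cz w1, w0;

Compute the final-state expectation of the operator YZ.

The observable YZ averages to -1. Key observation: gates 18-25 undo each other exactly, leaving only the rest of the circuit to track.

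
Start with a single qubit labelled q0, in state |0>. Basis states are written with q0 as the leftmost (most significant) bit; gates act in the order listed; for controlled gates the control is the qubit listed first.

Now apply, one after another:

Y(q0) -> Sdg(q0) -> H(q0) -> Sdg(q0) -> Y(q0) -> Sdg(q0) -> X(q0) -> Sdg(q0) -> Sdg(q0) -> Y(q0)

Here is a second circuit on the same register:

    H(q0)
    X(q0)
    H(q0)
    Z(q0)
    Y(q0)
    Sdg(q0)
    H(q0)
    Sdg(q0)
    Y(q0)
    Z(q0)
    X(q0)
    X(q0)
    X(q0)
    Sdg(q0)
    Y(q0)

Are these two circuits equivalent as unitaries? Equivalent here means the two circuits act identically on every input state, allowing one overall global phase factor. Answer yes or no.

No: there is an input state on which the two circuits produce genuinely different outputs (not merely differing by a phase).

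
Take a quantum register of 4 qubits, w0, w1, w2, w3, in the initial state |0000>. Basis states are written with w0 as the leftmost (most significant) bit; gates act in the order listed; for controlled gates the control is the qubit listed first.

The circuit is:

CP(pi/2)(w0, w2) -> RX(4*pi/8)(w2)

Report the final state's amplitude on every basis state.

After the circuit, the state carries amplitude sqrt(2)/2 on |0000>, -sqrt(2)*I/2 on |0010>, and 0 on every other basis state.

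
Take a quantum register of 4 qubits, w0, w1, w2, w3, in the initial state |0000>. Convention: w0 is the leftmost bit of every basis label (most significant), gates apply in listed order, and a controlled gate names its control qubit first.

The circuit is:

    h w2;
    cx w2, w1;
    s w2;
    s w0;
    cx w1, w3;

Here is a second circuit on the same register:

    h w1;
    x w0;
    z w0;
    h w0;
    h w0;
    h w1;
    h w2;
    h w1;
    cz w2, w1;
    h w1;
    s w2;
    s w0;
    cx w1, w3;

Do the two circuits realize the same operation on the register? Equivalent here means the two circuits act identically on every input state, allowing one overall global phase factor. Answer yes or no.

No: there is an input state on which the two circuits produce genuinely different outputs (not merely differing by a phase).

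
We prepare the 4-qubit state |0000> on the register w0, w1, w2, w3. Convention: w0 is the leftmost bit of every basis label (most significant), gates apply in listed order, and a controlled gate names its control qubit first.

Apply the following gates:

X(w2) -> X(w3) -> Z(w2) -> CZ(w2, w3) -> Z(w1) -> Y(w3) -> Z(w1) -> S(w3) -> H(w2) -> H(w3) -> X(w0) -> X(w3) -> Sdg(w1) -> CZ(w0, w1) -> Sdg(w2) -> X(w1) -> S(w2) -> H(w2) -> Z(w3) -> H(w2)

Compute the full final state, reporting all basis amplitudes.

After the circuit, the state carries amplitude -I/2 on |1100>, I/2 on |1101>, I/2 on |1110>, -I/2 on |1111>, and 0 on every other basis state.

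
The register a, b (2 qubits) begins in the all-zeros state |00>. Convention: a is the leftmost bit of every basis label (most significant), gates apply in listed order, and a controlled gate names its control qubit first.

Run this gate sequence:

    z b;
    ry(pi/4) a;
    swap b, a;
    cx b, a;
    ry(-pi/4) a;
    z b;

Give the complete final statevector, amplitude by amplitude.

The resulting statevector has amplitude sqrt(2)/4 + 1/2 on |00>, -1/2 + sqrt(2)/4 on |01>, -sqrt(2)/4 on |10>, -sqrt(2)/4 on |11>.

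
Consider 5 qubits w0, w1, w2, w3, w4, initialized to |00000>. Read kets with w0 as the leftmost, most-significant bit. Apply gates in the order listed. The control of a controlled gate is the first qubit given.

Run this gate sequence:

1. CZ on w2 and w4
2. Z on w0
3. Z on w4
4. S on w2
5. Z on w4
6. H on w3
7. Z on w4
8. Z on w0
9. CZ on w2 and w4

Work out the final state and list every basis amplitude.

The resulting statevector has amplitude sqrt(2)/2 on |00000>, sqrt(2)/2 on |00010>, and 0 on every other basis state.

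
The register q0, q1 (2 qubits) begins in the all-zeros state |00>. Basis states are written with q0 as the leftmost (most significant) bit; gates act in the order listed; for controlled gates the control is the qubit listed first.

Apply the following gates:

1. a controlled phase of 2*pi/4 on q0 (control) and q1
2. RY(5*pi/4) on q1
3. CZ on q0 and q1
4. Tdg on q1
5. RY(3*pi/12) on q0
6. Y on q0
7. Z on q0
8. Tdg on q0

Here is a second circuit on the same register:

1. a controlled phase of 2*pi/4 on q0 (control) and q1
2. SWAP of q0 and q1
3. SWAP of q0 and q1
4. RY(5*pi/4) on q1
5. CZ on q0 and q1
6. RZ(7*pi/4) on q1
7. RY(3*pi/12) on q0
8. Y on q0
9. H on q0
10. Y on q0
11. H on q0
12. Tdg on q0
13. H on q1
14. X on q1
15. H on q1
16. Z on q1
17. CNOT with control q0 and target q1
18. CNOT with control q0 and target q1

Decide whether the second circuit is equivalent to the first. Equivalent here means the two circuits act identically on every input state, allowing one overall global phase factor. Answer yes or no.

No: there is an input state on which the two circuits produce genuinely different outputs (not merely differing by a phase).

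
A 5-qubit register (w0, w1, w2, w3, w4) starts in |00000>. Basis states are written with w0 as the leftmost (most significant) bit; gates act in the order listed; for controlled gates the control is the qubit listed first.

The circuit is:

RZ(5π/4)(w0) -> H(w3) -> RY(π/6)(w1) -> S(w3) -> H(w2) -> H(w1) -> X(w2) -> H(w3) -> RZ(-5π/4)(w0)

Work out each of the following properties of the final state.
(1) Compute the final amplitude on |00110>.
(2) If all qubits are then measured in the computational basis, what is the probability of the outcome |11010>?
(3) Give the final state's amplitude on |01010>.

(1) The amplitude on |00110> is sqrt(6)*(1 - I)/8.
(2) The probability of measuring |11010> is 0.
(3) The amplitude on |01010> is sqrt(2)*(1 - I)/8.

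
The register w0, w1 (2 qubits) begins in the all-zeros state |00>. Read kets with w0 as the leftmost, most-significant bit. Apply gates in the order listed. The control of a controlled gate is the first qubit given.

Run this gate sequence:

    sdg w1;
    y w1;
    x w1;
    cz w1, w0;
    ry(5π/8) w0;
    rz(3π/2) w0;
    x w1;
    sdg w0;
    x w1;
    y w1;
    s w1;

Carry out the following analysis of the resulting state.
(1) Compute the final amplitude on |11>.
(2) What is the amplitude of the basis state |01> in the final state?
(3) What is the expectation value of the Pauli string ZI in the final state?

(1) The final state's coefficient on |11> equals -exp(3*I*pi/4)*sin(5*pi/16).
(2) The final state's coefficient on |01> equals exp(3*I*pi/4)*cos(5*pi/16).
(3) In the final state, ZI has expectation -sqrt(2 - sqrt(2))/2.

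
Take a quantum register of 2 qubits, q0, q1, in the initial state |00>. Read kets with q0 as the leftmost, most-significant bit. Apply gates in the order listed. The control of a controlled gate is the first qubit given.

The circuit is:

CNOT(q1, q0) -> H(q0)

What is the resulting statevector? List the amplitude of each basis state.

After the circuit, the state carries amplitude sqrt(2)/2 on |00>, 0 on |01>, sqrt(2)/2 on |10>, 0 on |11>.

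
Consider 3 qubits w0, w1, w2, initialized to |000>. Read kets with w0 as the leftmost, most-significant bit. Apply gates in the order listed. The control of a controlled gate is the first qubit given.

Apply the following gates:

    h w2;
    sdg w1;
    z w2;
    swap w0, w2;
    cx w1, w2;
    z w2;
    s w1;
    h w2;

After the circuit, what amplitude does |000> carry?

The final state's coefficient on |000> equals 1/2.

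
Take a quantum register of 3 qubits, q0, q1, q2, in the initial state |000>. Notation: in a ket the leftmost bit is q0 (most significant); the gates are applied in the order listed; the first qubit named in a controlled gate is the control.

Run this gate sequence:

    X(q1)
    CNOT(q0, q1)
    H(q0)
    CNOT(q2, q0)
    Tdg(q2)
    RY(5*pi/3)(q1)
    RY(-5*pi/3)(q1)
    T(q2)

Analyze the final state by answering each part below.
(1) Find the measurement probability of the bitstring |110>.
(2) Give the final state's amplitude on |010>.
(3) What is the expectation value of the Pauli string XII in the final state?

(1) A full measurement returns |110> with probability 1/2. Key observation: gates 5-8 undo each other exactly, leaving only the rest of the circuit to track.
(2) |010> carries amplitude sqrt(2)/2 in the final state.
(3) The observable XII averages to 1.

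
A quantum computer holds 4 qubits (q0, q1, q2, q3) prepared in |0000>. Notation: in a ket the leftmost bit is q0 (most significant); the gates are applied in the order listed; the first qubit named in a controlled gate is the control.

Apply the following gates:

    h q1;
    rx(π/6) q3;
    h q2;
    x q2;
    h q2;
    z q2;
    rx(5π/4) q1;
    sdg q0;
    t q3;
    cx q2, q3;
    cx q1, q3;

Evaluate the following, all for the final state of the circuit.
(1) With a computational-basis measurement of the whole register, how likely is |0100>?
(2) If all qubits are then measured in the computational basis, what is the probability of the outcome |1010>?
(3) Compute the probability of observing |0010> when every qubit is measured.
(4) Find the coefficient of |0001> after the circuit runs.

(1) The probability of measuring |0100> is 1/4 - sqrt(3)/8.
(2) A full measurement returns |1010> with probability 0.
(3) The probability of measuring |0010> is 0.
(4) The final state's coefficient on |0001> equals -sqrt(3*sqrt(2) + 6)*exp(I*pi/4)/8 - sqrt(2 - sqrt(2))*exp(3*I*pi/4)/8 + sqrt(6 - 3*sqrt(2))*exp(3*I*pi/4)/8 + sqrt(sqrt(2) + 2)*exp(I*pi/4)/8.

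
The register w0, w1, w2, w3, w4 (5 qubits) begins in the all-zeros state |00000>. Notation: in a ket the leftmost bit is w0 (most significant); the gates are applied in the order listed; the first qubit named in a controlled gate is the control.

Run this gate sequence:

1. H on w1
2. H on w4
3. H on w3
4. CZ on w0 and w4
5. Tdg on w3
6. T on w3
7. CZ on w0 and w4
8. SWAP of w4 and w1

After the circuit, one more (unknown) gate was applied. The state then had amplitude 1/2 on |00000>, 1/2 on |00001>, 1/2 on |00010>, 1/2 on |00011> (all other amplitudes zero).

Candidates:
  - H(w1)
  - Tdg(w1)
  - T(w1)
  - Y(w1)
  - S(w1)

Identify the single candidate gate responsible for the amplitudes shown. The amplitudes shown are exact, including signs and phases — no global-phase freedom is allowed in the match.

The unique candidate consistent with the amplitudes is H(w1). Key observation: the block from step 4 through step 7 cancels to the identity and can be dropped.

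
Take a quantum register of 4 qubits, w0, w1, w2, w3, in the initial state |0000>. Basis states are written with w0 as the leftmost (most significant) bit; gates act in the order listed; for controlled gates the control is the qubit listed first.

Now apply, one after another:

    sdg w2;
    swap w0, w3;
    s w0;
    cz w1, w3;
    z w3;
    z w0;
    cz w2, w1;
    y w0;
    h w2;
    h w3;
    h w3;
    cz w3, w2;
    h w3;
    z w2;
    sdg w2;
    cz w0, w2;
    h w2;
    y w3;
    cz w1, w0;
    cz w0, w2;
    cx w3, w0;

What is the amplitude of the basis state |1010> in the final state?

|1010> carries amplitude sqrt(2)*(-1 - I)/4 in the final state.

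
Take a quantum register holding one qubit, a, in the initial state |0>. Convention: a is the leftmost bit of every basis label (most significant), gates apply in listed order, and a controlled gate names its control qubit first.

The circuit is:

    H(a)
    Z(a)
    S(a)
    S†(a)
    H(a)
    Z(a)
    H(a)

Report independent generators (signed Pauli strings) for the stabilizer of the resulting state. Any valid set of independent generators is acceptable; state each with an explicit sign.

One valid set of independent stabilizer generators is -X (any independent generating set of the same group is equally correct).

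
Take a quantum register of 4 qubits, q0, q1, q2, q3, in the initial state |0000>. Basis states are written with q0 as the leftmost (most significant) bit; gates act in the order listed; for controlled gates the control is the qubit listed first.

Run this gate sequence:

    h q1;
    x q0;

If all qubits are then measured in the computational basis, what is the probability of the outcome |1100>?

The probability of measuring |1100> is 1/2.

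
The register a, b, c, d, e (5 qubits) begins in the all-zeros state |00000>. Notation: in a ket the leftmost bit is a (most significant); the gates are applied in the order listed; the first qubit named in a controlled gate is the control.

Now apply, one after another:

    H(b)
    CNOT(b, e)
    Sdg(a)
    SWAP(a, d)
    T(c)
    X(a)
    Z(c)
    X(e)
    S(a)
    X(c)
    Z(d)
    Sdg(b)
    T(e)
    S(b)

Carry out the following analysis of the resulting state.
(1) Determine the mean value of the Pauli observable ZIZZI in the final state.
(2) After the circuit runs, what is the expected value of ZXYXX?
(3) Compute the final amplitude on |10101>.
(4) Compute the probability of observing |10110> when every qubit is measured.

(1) In the final state, ZIZZI has expectation 1.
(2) In the final state, ZXYXX has expectation 0.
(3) The amplitude on |10101> is sqrt(2)*exp(3*I*pi/4)/2.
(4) The probability of measuring |10110> is 0.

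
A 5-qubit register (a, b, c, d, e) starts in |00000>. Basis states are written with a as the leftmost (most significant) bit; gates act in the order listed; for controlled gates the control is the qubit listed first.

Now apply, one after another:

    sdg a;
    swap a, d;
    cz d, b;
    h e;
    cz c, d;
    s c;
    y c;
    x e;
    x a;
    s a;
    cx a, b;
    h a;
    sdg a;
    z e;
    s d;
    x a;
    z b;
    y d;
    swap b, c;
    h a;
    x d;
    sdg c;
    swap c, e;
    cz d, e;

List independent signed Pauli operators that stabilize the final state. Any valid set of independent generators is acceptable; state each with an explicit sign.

One valid set of independent stabilizer generators is +YIIII, -IIXII, -IZIII, +IIIZI, -IIIIZ (any independent generating set of the same group is equally correct).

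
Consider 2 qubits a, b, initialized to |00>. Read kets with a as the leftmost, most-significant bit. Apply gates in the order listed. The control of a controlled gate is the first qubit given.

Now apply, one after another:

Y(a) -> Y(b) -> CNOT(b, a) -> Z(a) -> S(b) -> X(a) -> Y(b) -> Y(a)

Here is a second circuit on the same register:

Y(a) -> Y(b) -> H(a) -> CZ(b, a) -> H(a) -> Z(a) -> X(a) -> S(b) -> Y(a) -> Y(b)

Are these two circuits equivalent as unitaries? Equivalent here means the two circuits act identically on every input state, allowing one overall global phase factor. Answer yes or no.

Yes — the two circuits implement the same unitary up to a global phase.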